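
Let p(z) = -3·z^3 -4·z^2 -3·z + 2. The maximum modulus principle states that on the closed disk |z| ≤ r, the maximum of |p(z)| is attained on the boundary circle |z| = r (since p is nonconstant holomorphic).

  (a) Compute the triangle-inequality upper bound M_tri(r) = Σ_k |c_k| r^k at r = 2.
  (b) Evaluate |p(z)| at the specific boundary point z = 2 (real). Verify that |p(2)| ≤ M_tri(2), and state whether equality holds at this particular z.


Coefficients: c_0 = 2, c_1 = -3, c_2 = -4, c_3 = -3. Radius r = 2.
Part (a). Triangle bound: M_tri(r) = Σ_k |c_k| r^k
  = |2|·2^0 + |-3|·2^1 + |-4|·2^2 + |-3|·2^3
  = 2 + 6 + 16 + 24 = 48.
This bounds M(r) := max_{|z|=r} |p(z)| from above; equality holds iff all terms c_k z^k can be made to align in phase at a single z on |z|=r.
Part (b). At z = 2 (real, on the circle |z| = r):
  p(2) = (2)·2^0 + (-3)·2^1 + (-4)·2^2 + (-3)·2^3 = -44.
  |p(2)| = 44.
Check: |p(2)| = 44 ≤ 48 = M_tri(2). ✓ Equality does not hold at z = 2 (the coefficients have mixed signs, so the terms do not all align in phase there).

M_tri(2) = 48; |p(2)| = 44; equality at z=2: no.


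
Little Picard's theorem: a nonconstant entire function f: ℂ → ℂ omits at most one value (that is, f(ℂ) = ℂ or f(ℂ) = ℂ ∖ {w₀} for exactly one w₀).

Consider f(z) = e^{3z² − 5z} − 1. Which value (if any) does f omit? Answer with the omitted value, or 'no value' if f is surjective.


Little Picard bounds the complement of f(ℂ) to at most one point.
The exponent g(z) = 3z² − 5z is a nonconstant polynomial, hence surjective onto ℂ. So e^{g(z)} takes every value in {e^w : w ∈ ℂ} = ℂ ∖ {0}. Adding -1 shifts the range to ℂ ∖ {-1}. f omits exactly -1.

Omitted value: -1.


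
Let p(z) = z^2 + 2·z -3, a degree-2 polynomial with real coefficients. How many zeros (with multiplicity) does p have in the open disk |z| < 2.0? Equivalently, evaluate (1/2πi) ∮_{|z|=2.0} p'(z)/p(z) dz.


The zeros of p are: -3, 1.
Their magnitudes are: 3, 1.
Zeros with |z| < R = 2.0: 1.
Count = 1.
By the argument principle, (1/2πi) ∮_{|z|=R} p'(z)/p(z) dz equals exactly this count.

Number of zeros inside |z| < 2.0: 1.


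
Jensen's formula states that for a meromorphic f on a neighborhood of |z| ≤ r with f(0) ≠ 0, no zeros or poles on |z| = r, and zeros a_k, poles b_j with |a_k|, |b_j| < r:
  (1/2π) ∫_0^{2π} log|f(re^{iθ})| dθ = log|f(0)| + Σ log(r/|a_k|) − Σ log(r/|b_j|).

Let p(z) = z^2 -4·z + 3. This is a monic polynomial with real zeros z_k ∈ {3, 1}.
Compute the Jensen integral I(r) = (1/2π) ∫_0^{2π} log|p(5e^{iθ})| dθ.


Zeros: 1, 3; r = 5.
Inside |z| < r: 1, 3. Outside (|z| ≥ r): ∅.
p(0) = 3, so log|p(0)| = log(3) = 1.0986.
Apply Jensen: I(r) = log|p(0)| + Σ_k log(r/|z_k|), summed over zeros inside |z| < r.
  log(r/|z_k|) for z_k = 3: log(5/3) = 0.5108
  log(r/|z_k|) for z_k = 1: log(5/1) = 1.6094
Sum over inside zeros: 2.1203.
I(r) = log|p(0)| + (inside sum) = 1.0986 + 2.1203 = 3.2189.
Closed form (all zeros inside, monic): I(r) = n·log(r) = 2·log(5) = 3.2189. ✓

I(r) ≈ 3.2189.


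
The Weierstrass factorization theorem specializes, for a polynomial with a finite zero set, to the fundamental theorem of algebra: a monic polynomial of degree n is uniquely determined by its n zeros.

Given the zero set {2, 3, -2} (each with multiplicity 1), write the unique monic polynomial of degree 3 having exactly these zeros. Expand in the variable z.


The polynomial is p(z) = ∏_{α ∈ S} (z − α), where S = {2, 3, -2}.
Expanding the product yields: p(z) = z^3 -3·z^2 -4·z + 12.
The resulting polynomial has degree 3 and real coefficients as required.

p(z) = z^3 -3·z^2 -4·z + 12.


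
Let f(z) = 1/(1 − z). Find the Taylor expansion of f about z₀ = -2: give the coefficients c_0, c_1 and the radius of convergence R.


Let w = z − z₀, so z = z₀ + w.
Then 1 − z = 1 − (z₀ + w) = (1 − z₀) − w = 3 − w.
f(z) = 1/(3 − w) = (1/(3)) · 1/(1 − w/(3)) = Σ_{n≥0} w^n / (3)^(n+1).
So c_n = 1/(3)^(n+1):
  c_0 = 1/(3)^1 = 1/3.
  c_1 = 1/(3)^2 = 1/9.
The series is valid for |w/d| < 1, i.e. |z − z₀| < |d|.
Radius of convergence: R = |1 − z₀| = |3| = 3 (distance from z₀ to the singularity z = 1).

c_0 = 1/3, c_1 = 1/9; R = 3.


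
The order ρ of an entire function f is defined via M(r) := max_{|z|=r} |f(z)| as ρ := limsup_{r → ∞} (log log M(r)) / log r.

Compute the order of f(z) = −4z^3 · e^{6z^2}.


M(r) = max_{|z|=r} |-4|·|z|^3·|e^{6z^2}| = 4·r^3 · e^{6r^2} (the factors attain their maxima compatibly on |z|=r). Then log M(r) = log 4 + 3·log r + 6r^2, dominated by the last term, so log log M(r) ~ 2·log r. The polynomial factor -4z^3 contributes only a log r term and does not affect the order. ρ = 2.
Therefore ρ = 2.

Order ρ = 2.


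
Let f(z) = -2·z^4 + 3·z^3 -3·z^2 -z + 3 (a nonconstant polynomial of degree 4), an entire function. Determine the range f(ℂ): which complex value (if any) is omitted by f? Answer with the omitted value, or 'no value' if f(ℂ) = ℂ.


Little Picard bounds the complement of f(ℂ) to at most one point.
For every w ∈ ℂ, the equation p(z) − w = 0 is a nonconstant polynomial in z and hence has at least one root by the fundamental theorem of algebra. So p is surjective onto ℂ, omitting no value.

Omitted value: no value.


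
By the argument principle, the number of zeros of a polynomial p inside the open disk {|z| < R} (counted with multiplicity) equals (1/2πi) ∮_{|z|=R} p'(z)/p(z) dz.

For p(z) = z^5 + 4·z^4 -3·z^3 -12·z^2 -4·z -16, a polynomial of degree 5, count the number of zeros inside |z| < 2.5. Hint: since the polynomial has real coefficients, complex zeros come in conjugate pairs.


The zeros of p are: -4, 2, -2, (0 + 1i), (0 - 1i).
Their magnitudes are: 4, 2, 2, 1, 1.
Zeros with |z| < R = 2.5: 2, -2, (0 + 1i), (0 - 1i).
Count = 4.
By the argument principle, (1/2πi) ∮_{|z|=R} p'(z)/p(z) dz equals exactly this count.

Number of zeros inside |z| < 2.5: 4.


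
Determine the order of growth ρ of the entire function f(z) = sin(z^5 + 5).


Write sin(w) = (e^{iw} ± e^{−iw})/(2 or 2i), so |sin(w)| ≤ e^{|w|}. With w = z^5 + 5, |w| ≤ 1r^5 + 5 on |z|=r, giving M(r) ≤ e^{1r^5 + 5} and ρ ≤ 5. For the lower bound, choose z on |z|=r with 1z^5 purely imaginary of modulus 1r^5; then |sin(z^5 + 5)| grows like e^{1r^5}/2, so ρ ≥ 5. Hence ρ = 5.
Therefore ρ = 5.

Order ρ = 5.


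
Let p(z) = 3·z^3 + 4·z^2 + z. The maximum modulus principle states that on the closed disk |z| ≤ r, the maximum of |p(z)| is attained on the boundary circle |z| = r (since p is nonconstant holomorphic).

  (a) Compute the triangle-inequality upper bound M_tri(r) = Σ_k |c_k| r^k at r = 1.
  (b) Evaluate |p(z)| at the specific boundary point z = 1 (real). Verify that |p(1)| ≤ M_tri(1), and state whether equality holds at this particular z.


Coefficients: c_0 = 0, c_1 = 1, c_2 = 4, c_3 = 3. Radius r = 1.
Part (a). Triangle bound: M_tri(r) = Σ_k |c_k| r^k
  = |0|·1^0 + |1|·1^1 + |4|·1^2 + |3|·1^3
  = 0 + 1 + 4 + 3 = 8.
This bounds M(r) := max_{|z|=r} |p(z)| from above; equality holds iff all terms c_k z^k can be made to align in phase at a single z on |z|=r.
Part (b). At z = 1 (real, on the circle |z| = r):
  p(1) = (0)·1^0 + (1)·1^1 + (4)·1^2 + (3)·1^3 = 8.
  |p(1)| = 8.
Since all nonzero coefficients share the same sign, |p(1)| = 8 = M_tri(1); the triangle bound is attained at z = 1, so in fact M(r) = 8.

M_tri(1) = 8; |p(1)| = 8; equality at z=1: yes.


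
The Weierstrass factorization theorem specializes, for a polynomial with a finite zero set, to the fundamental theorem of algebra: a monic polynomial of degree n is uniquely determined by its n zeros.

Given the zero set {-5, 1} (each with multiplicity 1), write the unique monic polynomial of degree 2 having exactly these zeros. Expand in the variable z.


The polynomial is p(z) = ∏_{α ∈ S} (z − α), where S = {-5, 1}.
Expanding the product yields: p(z) = z^2 + 4·z -5.
The resulting polynomial has degree 2 and real coefficients as required.

p(z) = z^2 + 4·z -5.


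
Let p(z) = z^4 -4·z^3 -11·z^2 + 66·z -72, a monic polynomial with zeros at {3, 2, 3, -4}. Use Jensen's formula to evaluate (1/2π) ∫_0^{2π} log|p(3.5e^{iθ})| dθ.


Zeros: -4, 2, 3, 3; r = 3.5.
Inside |z| < r: 2, 3, 3. Outside (|z| ≥ r): -4.
p(0) = -72, so log|p(0)| = log(72) = 4.2767.
Apply Jensen: I(r) = log|p(0)| + Σ_k log(r/|z_k|), summed over zeros inside |z| < r.
  log(r/|z_k|) for z_k = 3: log(3.5/3) = 0.1542
  log(r/|z_k|) for z_k = 2: log(3.5/2) = 0.5596
  log(r/|z_k|) for z_k = 3: log(3.5/3) = 0.1542
  Outside zeros (-4) contribute nothing to the Jensen sum.
Sum over inside zeros: 0.8679.
I(r) = log|p(0)| + (inside sum) = 4.2767 + 0.8679 = 5.1446.
Note: since some zeros are outside |z| ≤ r, the simplified n·log(r) form does NOT apply — only the inside zeros contribute.

I(r) ≈ 5.1446.


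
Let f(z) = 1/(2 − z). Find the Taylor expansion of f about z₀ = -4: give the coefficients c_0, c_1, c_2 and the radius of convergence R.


Let w = z − z₀, so z = z₀ + w.
Then 2 − z = 2 − (z₀ + w) = (2 − z₀) − w = 6 − w.
f(z) = 1/(6 − w) = (1/(6)) · 1/(1 − w/(6)) = Σ_{n≥0} w^n / (6)^(n+1).
So c_n = 1/(6)^(n+1):
  c_0 = 1/(6)^1 = 1/6.
  c_1 = 1/(6)^2 = 1/36.
  c_2 = 1/(6)^3 = 1/216.
The series is valid for |w/d| < 1, i.e. |z − z₀| < |d|.
Radius of convergence: R = |2 − z₀| = |6| = 6 (distance from z₀ to the singularity z = 2).

c_0 = 1/6, c_1 = 1/36, c_2 = 1/216; R = 6.


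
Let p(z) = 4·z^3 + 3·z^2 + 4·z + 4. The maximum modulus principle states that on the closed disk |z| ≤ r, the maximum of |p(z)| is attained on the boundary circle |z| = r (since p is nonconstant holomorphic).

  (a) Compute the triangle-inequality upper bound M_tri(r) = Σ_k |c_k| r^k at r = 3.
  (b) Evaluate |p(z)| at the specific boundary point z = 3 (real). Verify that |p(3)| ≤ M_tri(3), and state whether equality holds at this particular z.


Coefficients: c_0 = 4, c_1 = 4, c_2 = 3, c_3 = 4. Radius r = 3.
Part (a). Triangle bound: M_tri(r) = Σ_k |c_k| r^k
  = |4|·3^0 + |4|·3^1 + |3|·3^2 + |4|·3^3
  = 4 + 12 + 27 + 108 = 151.
This bounds M(r) := max_{|z|=r} |p(z)| from above; equality holds iff all terms c_k z^k can be made to align in phase at a single z on |z|=r.
Part (b). At z = 3 (real, on the circle |z| = r):
  p(3) = (4)·3^0 + (4)·3^1 + (3)·3^2 + (4)·3^3 = 151.
  |p(3)| = 151.
Since all nonzero coefficients share the same sign, |p(3)| = 151 = M_tri(3); the triangle bound is attained at z = 3, so in fact M(r) = 151.

M_tri(3) = 151; |p(3)| = 151; equality at z=3: yes.


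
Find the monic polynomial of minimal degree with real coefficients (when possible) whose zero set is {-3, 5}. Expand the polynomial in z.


The polynomial is p(z) = ∏_{α ∈ S} (z − α), where S = {-3, 5}.
Expanding the product yields: p(z) = z^2 -2·z -15.
The resulting polynomial has degree 2 and real coefficients as required.

p(z) = z^2 -2·z -15.


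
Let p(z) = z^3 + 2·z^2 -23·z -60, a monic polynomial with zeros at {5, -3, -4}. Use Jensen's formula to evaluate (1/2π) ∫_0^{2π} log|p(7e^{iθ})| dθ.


Zeros: -4, -3, 5; r = 7.
Inside |z| < r: -4, -3, 5. Outside (|z| ≥ r): ∅.
p(0) = -60, so log|p(0)| = log(60) = 4.0943.
Apply Jensen: I(r) = log|p(0)| + Σ_k log(r/|z_k|), summed over zeros inside |z| < r.
  log(r/|z_k|) for z_k = 5: log(7/5) = 0.3365
  log(r/|z_k|) for z_k = -3: log(7/3) = 0.8473
  log(r/|z_k|) for z_k = -4: log(7/4) = 0.5596
Sum over inside zeros: 1.7434.
I(r) = log|p(0)| + (inside sum) = 4.0943 + 1.7434 = 5.8377.
Closed form (all zeros inside, monic): I(r) = n·log(r) = 3·log(7) = 5.8377. ✓

I(r) ≈ 5.8377.


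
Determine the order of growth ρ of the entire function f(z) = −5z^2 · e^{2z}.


M(r) = max_{|z|=r} |-5|·|z|^2·|e^{2z}| = 5·r^2 · e^{2r^1} (the factors attain their maxima compatibly on |z|=r). Then log M(r) = log 5 + 2·log r + 2r^1, dominated by the last term, so log log M(r) ~ 1·log r. The polynomial factor -5z^2 contributes only a log r term and does not affect the order. ρ = 1.
Therefore ρ = 1.

Order ρ = 1.


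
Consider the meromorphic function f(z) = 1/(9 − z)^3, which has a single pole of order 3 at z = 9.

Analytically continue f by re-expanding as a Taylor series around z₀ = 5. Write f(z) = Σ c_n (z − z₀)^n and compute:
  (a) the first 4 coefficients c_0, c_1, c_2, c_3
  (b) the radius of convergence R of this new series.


Let w = z − z₀, so z = z₀ + w.
Then 9 − z = 9 − (z₀ + w) = (9 − z₀) − w = 4 − w.
f(z) = 1/(4 − w)^3 = (1/(4)^3) · (1 − w/(4))^{−3}.
By the binomial series (1−u)^{−3} = Σ_{n≥0} C(n+2, 2) u^n for |u|<1, with u = w/(4):
  c_n = C(n+2, 2) / (4)^(n+3).
  c_0 = 1/(4)^3 = 1/64.
  c_1 = 3/(4)^4 = 3/256.
  c_2 = 6/(4)^5 = 3/512.
  c_3 = 10/(4)^6 = 5/2048.
The series is valid for |w/d| < 1, i.e. |z − z₀| < |d|.
Radius of convergence: R = |9 − z₀| = |4| = 4 (distance from z₀ to the singularity z = 9).

c_0 = 1/64, c_1 = 3/256, c_2 = 3/512, c_3 = 5/2048; R = 4.


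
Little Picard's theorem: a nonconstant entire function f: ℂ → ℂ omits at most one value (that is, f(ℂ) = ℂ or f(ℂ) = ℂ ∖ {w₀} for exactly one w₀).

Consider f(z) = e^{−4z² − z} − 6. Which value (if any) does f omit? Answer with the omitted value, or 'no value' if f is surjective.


Little Picard bounds the complement of f(ℂ) to at most one point.
The exponent g(z) = −4z² − z is a nonconstant polynomial, hence surjective onto ℂ. So e^{g(z)} takes every value in {e^w : w ∈ ℂ} = ℂ ∖ {0}. Adding -6 shifts the range to ℂ ∖ {-6}. f omits exactly -6.

Omitted value: -6.


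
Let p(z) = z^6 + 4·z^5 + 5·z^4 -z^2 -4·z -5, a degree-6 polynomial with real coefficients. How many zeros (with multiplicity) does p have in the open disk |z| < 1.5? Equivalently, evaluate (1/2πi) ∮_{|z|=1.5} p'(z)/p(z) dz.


The zeros of p are: (-2 + 1i), (-2 - 1i), -1, 1, (0 + 1i), (0 - 1i).
Their magnitudes are: 2.236, 2.236, 1, 1, 1, 1.
Zeros with |z| < R = 1.5: -1, 1, (0 + 1i), (0 - 1i).
Count = 4.
By the argument principle, (1/2πi) ∮_{|z|=R} p'(z)/p(z) dz equals exactly this count.

Number of zeros inside |z| < 1.5: 4.


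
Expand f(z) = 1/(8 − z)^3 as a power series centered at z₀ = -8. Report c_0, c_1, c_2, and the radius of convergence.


Let w = z − z₀, so z = z₀ + w.
Then 8 − z = 8 − (z₀ + w) = (8 − z₀) − w = 16 − w.
f(z) = 1/(16 − w)^3 = (1/(16)^3) · (1 − w/(16))^{−3}.
By the binomial series (1−u)^{−3} = Σ_{n≥0} C(n+2, 2) u^n for |u|<1, with u = w/(16):
  c_n = C(n+2, 2) / (16)^(n+3).
  c_0 = 1/(16)^3 = 1/4096.
  c_1 = 3/(16)^4 = 3/65536.
  c_2 = 6/(16)^5 = 3/524288.
The series is valid for |w/d| < 1, i.e. |z − z₀| < |d|.
Radius of convergence: R = |8 − z₀| = |16| = 16 (distance from z₀ to the singularity z = 8).

c_0 = 1/4096, c_1 = 3/65536, c_2 = 3/524288; R = 16.


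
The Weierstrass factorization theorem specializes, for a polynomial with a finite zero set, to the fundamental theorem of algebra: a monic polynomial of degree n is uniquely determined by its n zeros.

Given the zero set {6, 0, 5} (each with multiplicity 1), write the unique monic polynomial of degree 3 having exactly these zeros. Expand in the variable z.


The polynomial is p(z) = ∏_{α ∈ S} (z − α), where S = {6, 0, 5}.
Expanding the product yields: p(z) = z^3 -11·z^2 + 30·z.
The resulting polynomial has degree 3 and real coefficients as required.

p(z) = z^3 -11·z^2 + 30·z.


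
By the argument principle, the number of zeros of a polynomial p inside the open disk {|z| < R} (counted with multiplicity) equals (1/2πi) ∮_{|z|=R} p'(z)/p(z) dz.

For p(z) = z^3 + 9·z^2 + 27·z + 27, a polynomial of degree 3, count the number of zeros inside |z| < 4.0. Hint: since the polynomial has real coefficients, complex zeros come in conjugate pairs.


The zeros of p are: -3, -3, -3.
Their magnitudes are: 3, 3, 3.
Zeros with |z| < R = 4.0: -3, -3, -3.
Count = 3.
By the argument principle, (1/2πi) ∮_{|z|=R} p'(z)/p(z) dz equals exactly this count.

Number of zeros inside |z| < 4.0: 3.


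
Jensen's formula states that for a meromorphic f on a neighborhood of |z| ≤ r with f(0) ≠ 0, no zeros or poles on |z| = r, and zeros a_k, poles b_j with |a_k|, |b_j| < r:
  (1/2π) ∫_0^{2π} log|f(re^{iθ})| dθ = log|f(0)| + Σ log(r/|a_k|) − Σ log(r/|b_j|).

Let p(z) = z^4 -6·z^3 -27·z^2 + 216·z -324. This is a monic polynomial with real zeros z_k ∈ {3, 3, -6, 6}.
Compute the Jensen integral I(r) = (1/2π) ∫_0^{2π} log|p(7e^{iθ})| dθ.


Zeros: -6, 3, 3, 6; r = 7.
Inside |z| < r: -6, 3, 3, 6. Outside (|z| ≥ r): ∅.
p(0) = -324, so log|p(0)| = log(324) = 5.7807.
Apply Jensen: I(r) = log|p(0)| + Σ_k log(r/|z_k|), summed over zeros inside |z| < r.
  log(r/|z_k|) for z_k = 3: log(7/3) = 0.8473
  log(r/|z_k|) for z_k = 3: log(7/3) = 0.8473
  log(r/|z_k|) for z_k = -6: log(7/6) = 0.1542
  log(r/|z_k|) for z_k = 6: log(7/6) = 0.1542
Sum over inside zeros: 2.0029.
I(r) = log|p(0)| + (inside sum) = 5.7807 + 2.0029 = 7.7836.
Closed form (all zeros inside, monic): I(r) = n·log(r) = 4·log(7) = 7.7836. ✓

I(r) ≈ 7.7836.


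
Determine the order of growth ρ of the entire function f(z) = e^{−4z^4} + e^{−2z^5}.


Each summand is entire of order 4 and 5 respectively (as in the single-exponential case). The order of a sum is at most the max of the orders, so ρ ≤ 5. For the lower bound: on |z|=r choose arg z so that -2z^5 is real positive; then |e^{-2z^5}| = e^{2r^5} while |e^{-4z^4}| ≤ e^{4r^4} = o(e^{2r^5}). So |f| ≥ e^{2r^5}(1 − o(1)) and ρ ≥ 5. Hence ρ = max(4, 5) = 5.
Therefore ρ = 5.

Order ρ = 5.


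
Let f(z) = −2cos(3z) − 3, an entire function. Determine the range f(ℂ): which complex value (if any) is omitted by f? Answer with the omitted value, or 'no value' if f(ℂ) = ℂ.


Little Picard bounds the complement of f(ℂ) to at most one point.
cos is entire and surjective onto ℂ: for every w ∈ ℂ, cos(ζ) = w has a solution ζ ∈ ℂ (e.g., via the complex inverse arccos). With ζ = 3z this gives z = ζ/(3). Then -2·cos(3z) takes every value in -2·ℂ = ℂ, and adding -3 is a bijection of ℂ. So f is surjective and omits no value. (Note: only on the real line is cos bounded by [−1, 1].)

Omitted value: no value.


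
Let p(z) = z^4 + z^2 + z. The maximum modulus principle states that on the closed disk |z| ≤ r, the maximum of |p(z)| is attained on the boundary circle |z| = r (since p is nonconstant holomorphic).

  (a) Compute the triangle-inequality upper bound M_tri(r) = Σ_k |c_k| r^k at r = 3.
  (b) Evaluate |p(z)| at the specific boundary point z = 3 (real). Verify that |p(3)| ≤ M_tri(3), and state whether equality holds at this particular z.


Coefficients: c_0 = 0, c_1 = 1, c_2 = 1, c_3 = 0, c_4 = 1. Radius r = 3.
Part (a). Triangle bound: M_tri(r) = Σ_k |c_k| r^k
  = |0|·3^0 + |1|·3^1 + |1|·3^2 + |0|·3^3 + |1|·3^4
  = 0 + 3 + 9 + 0 + 81 = 93.
This bounds M(r) := max_{|z|=r} |p(z)| from above; equality holds iff all terms c_k z^k can be made to align in phase at a single z on |z|=r.
Part (b). At z = 3 (real, on the circle |z| = r):
  p(3) = (0)·3^0 + (1)·3^1 + (1)·3^2 + (0)·3^3 + (1)·3^4 = 93.
  |p(3)| = 93.
Since all nonzero coefficients share the same sign, |p(3)| = 93 = M_tri(3); the triangle bound is attained at z = 3, so in fact M(r) = 93.

M_tri(3) = 93; |p(3)| = 93; equality at z=3: yes.


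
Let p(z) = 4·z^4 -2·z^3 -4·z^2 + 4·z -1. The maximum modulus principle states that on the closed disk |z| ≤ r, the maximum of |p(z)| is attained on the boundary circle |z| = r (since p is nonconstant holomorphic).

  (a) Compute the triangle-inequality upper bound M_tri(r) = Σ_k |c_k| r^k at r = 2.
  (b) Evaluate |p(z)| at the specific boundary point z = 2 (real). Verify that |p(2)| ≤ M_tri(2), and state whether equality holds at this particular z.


Coefficients: c_0 = -1, c_1 = 4, c_2 = -4, c_3 = -2, c_4 = 4. Radius r = 2.
Part (a). Triangle bound: M_tri(r) = Σ_k |c_k| r^k
  = |-1|·2^0 + |4|·2^1 + |-4|·2^2 + |-2|·2^3 + |4|·2^4
  = 1 + 8 + 16 + 16 + 64 = 105.
This bounds M(r) := max_{|z|=r} |p(z)| from above; equality holds iff all terms c_k z^k can be made to align in phase at a single z on |z|=r.
Part (b). At z = 2 (real, on the circle |z| = r):
  p(2) = (-1)·2^0 + (4)·2^1 + (-4)·2^2 + (-2)·2^3 + (4)·2^4 = 39.
  |p(2)| = 39.
Check: |p(2)| = 39 ≤ 105 = M_tri(2). ✓ Equality does not hold at z = 2 (the coefficients have mixed signs, so the terms do not all align in phase there).

M_tri(2) = 105; |p(2)| = 39; equality at z=2: no.


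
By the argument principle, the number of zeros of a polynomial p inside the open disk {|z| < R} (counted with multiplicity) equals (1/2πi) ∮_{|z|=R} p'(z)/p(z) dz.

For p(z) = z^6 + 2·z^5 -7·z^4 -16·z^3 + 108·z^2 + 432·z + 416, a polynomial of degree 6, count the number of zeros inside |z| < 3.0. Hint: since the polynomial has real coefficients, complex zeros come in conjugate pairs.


The zeros of p are: (-2 + 2i), (-2 - 2i), -2, (3 + 2i), (3 - 2i), -2.
Their magnitudes are: 2.828, 2.828, 2, 3.606, 3.606, 2.
Zeros with |z| < R = 3.0: (-2 + 2i), (-2 - 2i), -2, -2.
Count = 4.
By the argument principle, (1/2πi) ∮_{|z|=R} p'(z)/p(z) dz equals exactly this count.

Number of zeros inside |z| < 3.0: 4.


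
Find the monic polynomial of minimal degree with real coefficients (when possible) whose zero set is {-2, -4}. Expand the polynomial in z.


The polynomial is p(z) = ∏_{α ∈ S} (z − α), where S = {-2, -4}.
Expanding the product yields: p(z) = z^2 + 6·z + 8.
The resulting polynomial has degree 2 and real coefficients as required.

p(z) = z^2 + 6·z + 8.


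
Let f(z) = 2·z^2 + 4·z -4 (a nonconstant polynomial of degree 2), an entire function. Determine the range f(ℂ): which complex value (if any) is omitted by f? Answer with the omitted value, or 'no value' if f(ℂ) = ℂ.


Little Picard bounds the complement of f(ℂ) to at most one point.
For every w ∈ ℂ, the equation p(z) − w = 0 is a nonconstant polynomial in z and hence has at least one root by the fundamental theorem of algebra. So p is surjective onto ℂ, omitting no value.

Omitted value: no value.


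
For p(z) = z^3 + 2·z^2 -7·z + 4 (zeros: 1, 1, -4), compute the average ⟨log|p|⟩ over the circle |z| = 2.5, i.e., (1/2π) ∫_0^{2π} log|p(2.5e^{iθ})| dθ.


Zeros: -4, 1, 1; r = 2.5.
Inside |z| < r: 1, 1. Outside (|z| ≥ r): -4.
p(0) = 4, so log|p(0)| = log(4) = 1.3863.
Apply Jensen: I(r) = log|p(0)| + Σ_k log(r/|z_k|), summed over zeros inside |z| < r.
  log(r/|z_k|) for z_k = 1: log(2.5/1) = 0.9163
  log(r/|z_k|) for z_k = 1: log(2.5/1) = 0.9163
  Outside zeros (-4) contribute nothing to the Jensen sum.
Sum over inside zeros: 1.8326.
I(r) = log|p(0)| + (inside sum) = 1.3863 + 1.8326 = 3.2189.
Note: since some zeros are outside |z| ≤ r, the simplified n·log(r) form does NOT apply — only the inside zeros contribute.

I(r) ≈ 3.2189.


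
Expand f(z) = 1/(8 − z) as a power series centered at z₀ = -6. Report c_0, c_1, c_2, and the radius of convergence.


Let w = z − z₀, so z = z₀ + w.
Then 8 − z = 8 − (z₀ + w) = (8 − z₀) − w = 14 − w.
f(z) = 1/(14 − w) = (1/(14)) · 1/(1 − w/(14)) = Σ_{n≥0} w^n / (14)^(n+1).
So c_n = 1/(14)^(n+1):
  c_0 = 1/(14)^1 = 1/14.
  c_1 = 1/(14)^2 = 1/196.
  c_2 = 1/(14)^3 = 1/2744.
The series is valid for |w/d| < 1, i.e. |z − z₀| < |d|.
Radius of convergence: R = |8 − z₀| = |14| = 14 (distance from z₀ to the singularity z = 8).

c_0 = 1/14, c_1 = 1/196, c_2 = 1/2744; R = 14.


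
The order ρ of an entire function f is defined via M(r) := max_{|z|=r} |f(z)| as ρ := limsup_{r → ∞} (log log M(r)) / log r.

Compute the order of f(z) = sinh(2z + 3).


sinh(w) is a linear combination of e^{iw} and e^{−iw} (or e^w, e^{−w} in the hyperbolic case), so |sinh(w)| ≤ e^{|w|}. With w = 2z + 3, |w| ≤ 2|z| + 3 = 2r + 3 on |z| = r, giving M(r) ≤ e^{2r + 3}, so ρ ≤ 1. On a suitable ray (z = it for sin/cos; z = t for sinh/cosh, t real → ∞), |sinh(2z + 3)| grows like e^{2|t|}/2, so ρ ≥ 1. Hence ρ = 1.
Therefore ρ = 1.

Order ρ = 1.


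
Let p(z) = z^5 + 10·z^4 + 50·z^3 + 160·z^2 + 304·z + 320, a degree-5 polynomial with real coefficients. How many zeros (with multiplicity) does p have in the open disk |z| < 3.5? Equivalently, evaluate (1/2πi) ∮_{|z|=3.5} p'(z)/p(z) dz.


The zeros of p are: (-1 + 3i), (-1 - 3i), -4, (-2 + 2i), (-2 - 2i).
Their magnitudes are: 3.162, 3.162, 4, 2.828, 2.828.
Zeros with |z| < R = 3.5: (-1 + 3i), (-1 - 3i), (-2 + 2i), (-2 - 2i).
Count = 4.
By the argument principle, (1/2πi) ∮_{|z|=R} p'(z)/p(z) dz equals exactly this count.

Number of zeros inside |z| < 3.5: 4.


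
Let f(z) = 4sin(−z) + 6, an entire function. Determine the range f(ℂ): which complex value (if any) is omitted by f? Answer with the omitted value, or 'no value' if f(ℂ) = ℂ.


Little Picard bounds the complement of f(ℂ) to at most one point.
sin is entire and surjective onto ℂ: for every w ∈ ℂ, sin(ζ) = w has a solution ζ ∈ ℂ (e.g., via the complex inverse arcsin). With ζ = −z this gives z = ζ/(-1). Then 4·sin(−z) takes every value in 4·ℂ = ℂ, and adding 6 is a bijection of ℂ. So f is surjective and omits no value. (Note: only on the real line is sin bounded by [−1, 1].)

Omitted value: no value.


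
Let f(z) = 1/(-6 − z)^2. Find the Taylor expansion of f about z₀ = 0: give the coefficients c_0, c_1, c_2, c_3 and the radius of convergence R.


Let w = z − z₀, so z = z₀ + w.
Then -6 − z = -6 − (z₀ + w) = (-6 − z₀) − w = -6 − w.
f(z) = 1/(-6 − w)^2 = (1/(-6)^2) · (1 − w/(-6))^{−2}.
By the binomial series (1−u)^{−2} = Σ_{n≥0} C(n+1, 1) u^n for |u|<1, with u = w/(-6):
  c_n = C(n+1, 1) / (-6)^(n+2).
  c_0 = 1/(-6)^2 = 1/36.
  c_1 = 2/(-6)^3 = -1/108.
  c_2 = 3/(-6)^4 = 1/432.
  c_3 = 4/(-6)^5 = -1/1944.
The series is valid for |w/d| < 1, i.e. |z − z₀| < |d|.
Radius of convergence: R = |-6 − z₀| = |-6| = 6 (distance from z₀ to the singularity z = -6).

c_0 = 1/36, c_1 = -1/108, c_2 = 1/432, c_3 = -1/1944; R = 6.


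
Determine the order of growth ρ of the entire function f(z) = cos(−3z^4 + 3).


Write cos(w) = (e^{iw} ± e^{−iw})/(2 or 2i), so |cos(w)| ≤ e^{|w|}. With w = −3z^4 + 3, |w| ≤ 3r^4 + 3 on |z|=r, giving M(r) ≤ e^{3r^4 + 3} and ρ ≤ 4. For the lower bound, choose z on |z|=r with -3z^4 purely imaginary of modulus 3r^4; then |cos(−3z^4 + 3)| grows like e^{3r^4}/2, so ρ ≥ 4. Hence ρ = 4.
Therefore ρ = 4.

Order ρ = 4.


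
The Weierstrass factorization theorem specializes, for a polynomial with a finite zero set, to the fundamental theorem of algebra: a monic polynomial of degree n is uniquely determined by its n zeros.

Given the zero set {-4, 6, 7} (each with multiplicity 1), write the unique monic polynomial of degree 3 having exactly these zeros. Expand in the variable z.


The polynomial is p(z) = ∏_{α ∈ S} (z − α), where S = {-4, 6, 7}.
Expanding the product yields: p(z) = z^3 -9·z^2 -10·z + 168.
The resulting polynomial has degree 3 and real coefficients as required.

p(z) = z^3 -9·z^2 -10·z + 168.


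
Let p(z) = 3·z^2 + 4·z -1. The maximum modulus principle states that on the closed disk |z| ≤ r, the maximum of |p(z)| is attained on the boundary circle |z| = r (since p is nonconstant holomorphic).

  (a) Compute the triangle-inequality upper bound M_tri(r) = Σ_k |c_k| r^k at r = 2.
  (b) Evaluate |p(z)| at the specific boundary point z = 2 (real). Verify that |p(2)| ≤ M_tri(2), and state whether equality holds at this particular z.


Coefficients: c_0 = -1, c_1 = 4, c_2 = 3. Radius r = 2.
Part (a). Triangle bound: M_tri(r) = Σ_k |c_k| r^k
  = |-1|·2^0 + |4|·2^1 + |3|·2^2
  = 1 + 8 + 12 = 21.
This bounds M(r) := max_{|z|=r} |p(z)| from above; equality holds iff all terms c_k z^k can be made to align in phase at a single z on |z|=r.
Part (b). At z = 2 (real, on the circle |z| = r):
  p(2) = (-1)·2^0 + (4)·2^1 + (3)·2^2 = 19.
  |p(2)| = 19.
Check: |p(2)| = 19 ≤ 21 = M_tri(2). ✓ Equality does not hold at z = 2 (the coefficients have mixed signs, so the terms do not all align in phase there).

M_tri(2) = 21; |p(2)| = 19; equality at z=2: no.


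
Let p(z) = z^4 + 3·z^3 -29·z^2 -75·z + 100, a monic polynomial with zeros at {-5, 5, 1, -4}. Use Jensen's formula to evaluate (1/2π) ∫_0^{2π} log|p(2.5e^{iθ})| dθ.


Zeros: -5, -4, 1, 5; r = 2.5.
Inside |z| < r: 1. Outside (|z| ≥ r): -5, -4, 5.
p(0) = 100, so log|p(0)| = log(100) = 4.6052.
Apply Jensen: I(r) = log|p(0)| + Σ_k log(r/|z_k|), summed over zeros inside |z| < r.
  log(r/|z_k|) for z_k = 1: log(2.5/1) = 0.9163
  Outside zeros (-5, -4, 5) contribute nothing to the Jensen sum.
Sum over inside zeros: 0.9163.
I(r) = log|p(0)| + (inside sum) = 4.6052 + 0.9163 = 5.5215.
Note: since some zeros are outside |z| ≤ r, the simplified n·log(r) form does NOT apply — only the inside zeros contribute.

I(r) ≈ 5.5215.


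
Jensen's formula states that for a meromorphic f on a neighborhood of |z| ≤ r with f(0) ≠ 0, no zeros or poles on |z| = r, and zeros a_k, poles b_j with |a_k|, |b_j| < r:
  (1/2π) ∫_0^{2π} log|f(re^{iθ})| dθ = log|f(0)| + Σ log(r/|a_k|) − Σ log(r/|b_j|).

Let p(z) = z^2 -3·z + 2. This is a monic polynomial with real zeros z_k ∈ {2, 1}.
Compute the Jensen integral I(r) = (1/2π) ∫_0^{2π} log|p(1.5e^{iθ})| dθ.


Zeros: 1, 2; r = 1.5.
Inside |z| < r: 1. Outside (|z| ≥ r): 2.
p(0) = 2, so log|p(0)| = log(2) = 0.6931.
Apply Jensen: I(r) = log|p(0)| + Σ_k log(r/|z_k|), summed over zeros inside |z| < r.
  log(r/|z_k|) for z_k = 1: log(1.5/1) = 0.4055
  Outside zeros (2) contribute nothing to the Jensen sum.
Sum over inside zeros: 0.4055.
I(r) = log|p(0)| + (inside sum) = 0.6931 + 0.4055 = 1.0986.
Note: since some zeros are outside |z| ≤ r, the simplified n·log(r) form does NOT apply — only the inside zeros contribute.

I(r) ≈ 1.0986.


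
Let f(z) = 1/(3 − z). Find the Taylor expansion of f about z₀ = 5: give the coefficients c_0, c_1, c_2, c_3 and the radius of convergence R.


Let w = z − z₀, so z = z₀ + w.
Then 3 − z = 3 − (z₀ + w) = (3 − z₀) − w = -2 − w.
f(z) = 1/(-2 − w) = (1/(-2)) · 1/(1 − w/(-2)) = Σ_{n≥0} w^n / (-2)^(n+1).
So c_n = 1/(-2)^(n+1):
  c_0 = 1/(-2)^1 = -1/2.
  c_1 = 1/(-2)^2 = 1/4.
  c_2 = 1/(-2)^3 = -1/8.
  c_3 = 1/(-2)^4 = 1/16.
The series is valid for |w/d| < 1, i.e. |z − z₀| < |d|.
Radius of convergence: R = |3 − z₀| = |-2| = 2 (distance from z₀ to the singularity z = 3).

c_0 = -1/2, c_1 = 1/4, c_2 = -1/8, c_3 = 1/16; R = 2.


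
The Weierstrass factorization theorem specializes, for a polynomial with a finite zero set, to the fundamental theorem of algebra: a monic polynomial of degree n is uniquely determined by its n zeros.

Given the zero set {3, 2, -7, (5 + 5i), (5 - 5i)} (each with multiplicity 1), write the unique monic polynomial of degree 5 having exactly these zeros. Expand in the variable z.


The polynomial is p(z) = ∏_{α ∈ S} (z − α), where S = {3, 2, -7, (5 + 5i), (5 - 5i)}.
Expanding the product yields: p(z) = z^5 -8·z^4 + z^3 + 432·z^2 -1870·z + 2100.
Note conjugate pairs combine to real quadratics: (z − (5+5i))(z − (5−5i)) = z² − 10z + 50.
The resulting polynomial has degree 5 and real coefficients as required.

p(z) = z^5 -8·z^4 + z^3 + 432·z^2 -1870·z + 2100.


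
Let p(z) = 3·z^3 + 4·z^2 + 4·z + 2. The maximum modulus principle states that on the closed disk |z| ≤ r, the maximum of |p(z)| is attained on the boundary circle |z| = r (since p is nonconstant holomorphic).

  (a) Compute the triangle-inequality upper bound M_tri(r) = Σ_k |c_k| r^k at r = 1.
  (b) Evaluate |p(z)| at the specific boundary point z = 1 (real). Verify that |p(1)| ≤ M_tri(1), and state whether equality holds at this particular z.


Coefficients: c_0 = 2, c_1 = 4, c_2 = 4, c_3 = 3. Radius r = 1.
Part (a). Triangle bound: M_tri(r) = Σ_k |c_k| r^k
  = |2|·1^0 + |4|·1^1 + |4|·1^2 + |3|·1^3
  = 2 + 4 + 4 + 3 = 13.
This bounds M(r) := max_{|z|=r} |p(z)| from above; equality holds iff all terms c_k z^k can be made to align in phase at a single z on |z|=r.
Part (b). At z = 1 (real, on the circle |z| = r):
  p(1) = (2)·1^0 + (4)·1^1 + (4)·1^2 + (3)·1^3 = 13.
  |p(1)| = 13.
Since all nonzero coefficients share the same sign, |p(1)| = 13 = M_tri(1); the triangle bound is attained at z = 1, so in fact M(r) = 13.

M_tri(1) = 13; |p(1)| = 13; equality at z=1: yes.


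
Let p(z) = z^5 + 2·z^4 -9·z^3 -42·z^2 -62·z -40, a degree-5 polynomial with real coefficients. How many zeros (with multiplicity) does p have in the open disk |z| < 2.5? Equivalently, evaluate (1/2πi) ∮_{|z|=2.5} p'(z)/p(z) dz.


The zeros of p are: (-2 + 1i), (-2 - 1i), 4, (-1 + 1i), (-1 - 1i).
Their magnitudes are: 2.236, 2.236, 4, 1.414, 1.414.
Zeros with |z| < R = 2.5: (-2 + 1i), (-2 - 1i), (-1 + 1i), (-1 - 1i).
Count = 4.
By the argument principle, (1/2πi) ∮_{|z|=R} p'(z)/p(z) dz equals exactly this count.

Number of zeros inside |z| < 2.5: 4.


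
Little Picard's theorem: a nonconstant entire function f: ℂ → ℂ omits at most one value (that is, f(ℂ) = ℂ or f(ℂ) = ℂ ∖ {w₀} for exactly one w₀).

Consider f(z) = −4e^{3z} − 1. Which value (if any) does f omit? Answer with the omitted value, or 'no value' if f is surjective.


Little Picard bounds the complement of f(ℂ) to at most one point.
e^{3z} is never zero on ℂ, so -4·e^{3z} takes every value in ℂ ∖ {0}. Adding -1 shifts the range to ℂ ∖ {-1}. Thus f omits exactly the value -1.

Omitted value: -1.


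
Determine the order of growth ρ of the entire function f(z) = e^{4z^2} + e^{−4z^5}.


Each summand is entire of order 2 and 5 respectively (as in the single-exponential case). The order of a sum is at most the max of the orders, so ρ ≤ 5. For the lower bound: on |z|=r choose arg z so that -4z^5 is real positive; then |e^{-4z^5}| = e^{4r^5} while |e^{4z^2}| ≤ e^{4r^2} = o(e^{4r^5}). So |f| ≥ e^{4r^5}(1 − o(1)) and ρ ≥ 5. Hence ρ = max(2, 5) = 5.
Therefore ρ = 5.

Order ρ = 5.


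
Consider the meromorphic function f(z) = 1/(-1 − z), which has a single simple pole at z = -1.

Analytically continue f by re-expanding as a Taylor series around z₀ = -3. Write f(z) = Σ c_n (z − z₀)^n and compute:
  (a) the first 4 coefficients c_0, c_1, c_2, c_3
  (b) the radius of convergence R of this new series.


Let w = z − z₀, so z = z₀ + w.
Then -1 − z = -1 − (z₀ + w) = (-1 − z₀) − w = 2 − w.
f(z) = 1/(2 − w) = (1/(2)) · 1/(1 − w/(2)) = Σ_{n≥0} w^n / (2)^(n+1).
So c_n = 1/(2)^(n+1):
  c_0 = 1/(2)^1 = 1/2.
  c_1 = 1/(2)^2 = 1/4.
  c_2 = 1/(2)^3 = 1/8.
  c_3 = 1/(2)^4 = 1/16.
The series is valid for |w/d| < 1, i.e. |z − z₀| < |d|.
Radius of convergence: R = |-1 − z₀| = |2| = 2 (distance from z₀ to the singularity z = -1).

c_0 = 1/2, c_1 = 1/4, c_2 = 1/8, c_3 = 1/16; R = 2.


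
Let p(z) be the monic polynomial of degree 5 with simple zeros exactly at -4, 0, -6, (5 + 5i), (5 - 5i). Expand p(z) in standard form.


The polynomial is p(z) = ∏_{α ∈ S} (z − α), where S = {-4, 0, -6, (5 + 5i), (5 - 5i)}.
Expanding the product yields: p(z) = z^5 -26·z^3 + 260·z^2 + 1200·z.
Note conjugate pairs combine to real quadratics: (z − (5+5i))(z − (5−5i)) = z² − 10z + 50.
The resulting polynomial has degree 5 and real coefficients as required.

p(z) = z^5 -26·z^3 + 260·z^2 + 1200·z.


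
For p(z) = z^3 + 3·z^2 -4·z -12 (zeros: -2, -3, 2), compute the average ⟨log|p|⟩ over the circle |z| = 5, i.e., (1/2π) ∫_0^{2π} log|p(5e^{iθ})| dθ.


Zeros: -3, -2, 2; r = 5.
Inside |z| < r: -3, -2, 2. Outside (|z| ≥ r): ∅.
p(0) = -12, so log|p(0)| = log(12) = 2.4849.
Apply Jensen: I(r) = log|p(0)| + Σ_k log(r/|z_k|), summed over zeros inside |z| < r.
  log(r/|z_k|) for z_k = -2: log(5/2) = 0.9163
  log(r/|z_k|) for z_k = -3: log(5/3) = 0.5108
  log(r/|z_k|) for z_k = 2: log(5/2) = 0.9163
Sum over inside zeros: 2.3434.
I(r) = log|p(0)| + (inside sum) = 2.4849 + 2.3434 = 4.8283.
Closed form (all zeros inside, monic): I(r) = n·log(r) = 3·log(5) = 4.8283. ✓

I(r) ≈ 4.8283.


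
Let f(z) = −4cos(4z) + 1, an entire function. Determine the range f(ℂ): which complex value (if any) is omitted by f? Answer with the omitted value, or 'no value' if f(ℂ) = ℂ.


Little Picard bounds the complement of f(ℂ) to at most one point.
cos is entire and surjective onto ℂ: for every w ∈ ℂ, cos(ζ) = w has a solution ζ ∈ ℂ (e.g., via the complex inverse arccos). With ζ = 4z this gives z = ζ/(4). Then -4·cos(4z) takes every value in -4·ℂ = ℂ, and adding 1 is a bijection of ℂ. So f is surjective and omits no value. (Note: only on the real line is cos bounded by [−1, 1].)

Omitted value: no value.


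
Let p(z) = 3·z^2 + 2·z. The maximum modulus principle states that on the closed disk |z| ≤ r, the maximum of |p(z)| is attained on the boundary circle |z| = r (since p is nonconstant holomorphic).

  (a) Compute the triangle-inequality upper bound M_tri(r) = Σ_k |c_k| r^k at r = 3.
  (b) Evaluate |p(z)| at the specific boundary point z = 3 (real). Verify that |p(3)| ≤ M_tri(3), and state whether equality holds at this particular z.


Coefficients: c_0 = 0, c_1 = 2, c_2 = 3. Radius r = 3.
Part (a). Triangle bound: M_tri(r) = Σ_k |c_k| r^k
  = |0|·3^0 + |2|·3^1 + |3|·3^2
  = 0 + 6 + 27 = 33.
This bounds M(r) := max_{|z|=r} |p(z)| from above; equality holds iff all terms c_k z^k can be made to align in phase at a single z on |z|=r.
Part (b). At z = 3 (real, on the circle |z| = r):
  p(3) = (0)·3^0 + (2)·3^1 + (3)·3^2 = 33.
  |p(3)| = 33.
Since all nonzero coefficients share the same sign, |p(3)| = 33 = M_tri(3); the triangle bound is attained at z = 3, so in fact M(r) = 33.

M_tri(3) = 33; |p(3)| = 33; equality at z=3: yes.


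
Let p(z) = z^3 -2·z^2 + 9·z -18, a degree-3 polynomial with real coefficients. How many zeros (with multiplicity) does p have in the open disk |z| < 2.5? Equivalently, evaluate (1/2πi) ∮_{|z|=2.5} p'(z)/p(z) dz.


The zeros of p are: (0 + 3i), (0 - 3i), 2.
Their magnitudes are: 3, 3, 2.
Zeros with |z| < R = 2.5: 2.
Count = 1.
By the argument principle, (1/2πi) ∮_{|z|=R} p'(z)/p(z) dz equals exactly this count.

Number of zeros inside |z| < 2.5: 1.


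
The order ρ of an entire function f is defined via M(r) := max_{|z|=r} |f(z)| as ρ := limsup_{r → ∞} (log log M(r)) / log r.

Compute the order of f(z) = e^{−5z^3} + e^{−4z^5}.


Each summand is entire of order 3 and 5 respectively (as in the single-exponential case). The order of a sum is at most the max of the orders, so ρ ≤ 5. For the lower bound: on |z|=r choose arg z so that -4z^5 is real positive; then |e^{-4z^5}| = e^{4r^5} while |e^{-5z^3}| ≤ e^{5r^3} = o(e^{4r^5}). So |f| ≥ e^{4r^5}(1 − o(1)) and ρ ≥ 5. Hence ρ = max(3, 5) = 5.
Therefore ρ = 5.

Order ρ = 5.


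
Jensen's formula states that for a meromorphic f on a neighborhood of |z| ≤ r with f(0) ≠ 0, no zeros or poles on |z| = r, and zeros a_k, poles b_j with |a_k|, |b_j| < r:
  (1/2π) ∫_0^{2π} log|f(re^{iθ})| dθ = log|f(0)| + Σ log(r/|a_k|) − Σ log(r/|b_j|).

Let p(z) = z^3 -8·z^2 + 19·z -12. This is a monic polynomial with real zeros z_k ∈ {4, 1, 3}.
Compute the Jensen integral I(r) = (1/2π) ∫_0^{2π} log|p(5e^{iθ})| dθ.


Zeros: 1, 3, 4; r = 5.
Inside |z| < r: 1, 3, 4. Outside (|z| ≥ r): ∅.
p(0) = -12, so log|p(0)| = log(12) = 2.4849.
Apply Jensen: I(r) = log|p(0)| + Σ_k log(r/|z_k|), summed over zeros inside |z| < r.
  log(r/|z_k|) for z_k = 4: log(5/4) = 0.2231
  log(r/|z_k|) for z_k = 1: log(5/1) = 1.6094
  log(r/|z_k|) for z_k = 3: log(5/3) = 0.5108
Sum over inside zeros: 2.3434.
I(r) = log|p(0)| + (inside sum) = 2.4849 + 2.3434 = 4.8283.
Closed form (all zeros inside, monic): I(r) = n·log(r) = 3·log(5) = 4.8283. ✓

I(r) ≈ 4.8283.


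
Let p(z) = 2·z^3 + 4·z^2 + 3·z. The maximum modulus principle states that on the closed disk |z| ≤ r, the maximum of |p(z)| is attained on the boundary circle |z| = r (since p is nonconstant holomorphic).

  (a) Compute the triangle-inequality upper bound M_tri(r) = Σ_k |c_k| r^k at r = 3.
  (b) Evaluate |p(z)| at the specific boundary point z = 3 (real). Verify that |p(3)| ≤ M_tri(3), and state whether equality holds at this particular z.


Coefficients: c_0 = 0, c_1 = 3, c_2 = 4, c_3 = 2. Radius r = 3.
Part (a). Triangle bound: M_tri(r) = Σ_k |c_k| r^k
  = |0|·3^0 + |3|·3^1 + |4|·3^2 + |2|·3^3
  = 0 + 9 + 36 + 54 = 99.
This bounds M(r) := max_{|z|=r} |p(z)| from above; equality holds iff all terms c_k z^k can be made to align in phase at a single z on |z|=r.
Part (b). At z = 3 (real, on the circle |z| = r):
  p(3) = (0)·3^0 + (3)·3^1 + (4)·3^2 + (2)·3^3 = 99.
  |p(3)| = 99.
Since all nonzero coefficients share the same sign, |p(3)| = 99 = M_tri(3); the triangle bound is attained at z = 3, so in fact M(r) = 99.

M_tri(3) = 99; |p(3)| = 99; equality at z=3: yes.
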